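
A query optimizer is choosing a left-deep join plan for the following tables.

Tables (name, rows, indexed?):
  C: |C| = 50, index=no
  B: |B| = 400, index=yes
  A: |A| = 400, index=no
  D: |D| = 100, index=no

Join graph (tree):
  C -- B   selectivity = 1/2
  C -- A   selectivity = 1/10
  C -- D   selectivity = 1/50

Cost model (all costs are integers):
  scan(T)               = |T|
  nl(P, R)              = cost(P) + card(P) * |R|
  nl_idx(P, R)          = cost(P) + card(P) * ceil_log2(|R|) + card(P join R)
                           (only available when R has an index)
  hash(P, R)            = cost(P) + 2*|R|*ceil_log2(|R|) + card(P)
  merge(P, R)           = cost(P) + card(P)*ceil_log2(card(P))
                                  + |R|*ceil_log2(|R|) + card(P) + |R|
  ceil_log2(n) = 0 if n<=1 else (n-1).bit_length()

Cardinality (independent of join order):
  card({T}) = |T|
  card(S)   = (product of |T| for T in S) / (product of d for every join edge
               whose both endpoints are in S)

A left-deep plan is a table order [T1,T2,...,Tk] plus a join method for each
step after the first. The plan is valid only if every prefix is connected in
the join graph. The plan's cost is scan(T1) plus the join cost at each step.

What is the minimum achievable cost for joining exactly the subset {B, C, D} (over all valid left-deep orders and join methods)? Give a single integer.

5600

Selinger DP over subsets of {B,C,D}:
  {C}: scan cost=50, card=50
  {B}: scan cost=400, card=400
  {D}: scan cost=100, card=100
  {BC}: card=10000; try (C,hash)→1400, (B,merge)→4400, (C,merge)→4750, (B,hash)→7300, (B,nl_idx)→10500, (B,nl)→20050 …(+1); best=1400 via (C,hash)
  {CD}: card=100; try (C,hash)→800, (D,merge)→1200, (C,merge)→1250, (D,hash)→1500, (D,nl)→5050, (C,nl)→5100; best=800 via (C,hash)
  {BCD}: card=20000; try (B,merge)→5600, (B,hash)→8100, (D,hash)→12800, (B,nl_idx)→21700, (B,nl)→40800, (D,merge)→152200 …(+1); best=5600 via (B,merge)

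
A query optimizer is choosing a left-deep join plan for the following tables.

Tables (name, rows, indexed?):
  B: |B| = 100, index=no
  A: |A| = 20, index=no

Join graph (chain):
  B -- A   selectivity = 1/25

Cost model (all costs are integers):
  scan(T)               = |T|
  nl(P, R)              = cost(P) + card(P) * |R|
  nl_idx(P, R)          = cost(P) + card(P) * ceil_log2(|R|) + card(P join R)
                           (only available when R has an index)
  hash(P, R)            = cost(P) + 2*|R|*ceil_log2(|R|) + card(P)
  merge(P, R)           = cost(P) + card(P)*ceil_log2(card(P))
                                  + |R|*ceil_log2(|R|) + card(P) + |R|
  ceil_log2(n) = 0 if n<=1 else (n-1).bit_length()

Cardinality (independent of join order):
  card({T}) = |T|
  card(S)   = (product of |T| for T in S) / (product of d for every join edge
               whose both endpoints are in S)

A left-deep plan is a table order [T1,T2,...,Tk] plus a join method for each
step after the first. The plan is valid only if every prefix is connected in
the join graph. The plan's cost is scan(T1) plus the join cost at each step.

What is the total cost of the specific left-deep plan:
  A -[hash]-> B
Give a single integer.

step 1: scan A: cost=20, card=20
step 2: join B via hash
    card(P join B) = 20*100/(25) = 80
    cost = 20 + 2*100*7 + 20 = 1440

1440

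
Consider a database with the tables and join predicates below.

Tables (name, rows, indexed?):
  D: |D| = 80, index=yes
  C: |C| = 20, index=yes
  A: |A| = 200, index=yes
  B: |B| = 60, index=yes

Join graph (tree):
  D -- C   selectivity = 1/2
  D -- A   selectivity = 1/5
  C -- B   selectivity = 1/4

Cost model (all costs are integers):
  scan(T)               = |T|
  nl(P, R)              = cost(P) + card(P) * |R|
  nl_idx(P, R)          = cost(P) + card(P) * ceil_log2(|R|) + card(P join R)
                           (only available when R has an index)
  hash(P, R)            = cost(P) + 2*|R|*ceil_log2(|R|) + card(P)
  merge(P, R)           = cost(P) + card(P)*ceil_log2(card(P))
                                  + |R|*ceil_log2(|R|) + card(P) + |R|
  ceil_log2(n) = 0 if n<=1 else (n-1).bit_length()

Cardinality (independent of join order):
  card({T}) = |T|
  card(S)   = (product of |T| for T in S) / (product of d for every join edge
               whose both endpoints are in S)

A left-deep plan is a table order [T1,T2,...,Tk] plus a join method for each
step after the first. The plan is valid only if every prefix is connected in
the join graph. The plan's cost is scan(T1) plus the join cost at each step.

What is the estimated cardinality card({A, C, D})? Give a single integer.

Tables in S: A(200), C(20), D(80)
Edges inside S: D-C(d=2), D-A(d=5)
numerator = 200 * 20 * 80 = 320000
denominator = 2 * 5 = 10
card(S) = 320000 / 10 = 32000

32000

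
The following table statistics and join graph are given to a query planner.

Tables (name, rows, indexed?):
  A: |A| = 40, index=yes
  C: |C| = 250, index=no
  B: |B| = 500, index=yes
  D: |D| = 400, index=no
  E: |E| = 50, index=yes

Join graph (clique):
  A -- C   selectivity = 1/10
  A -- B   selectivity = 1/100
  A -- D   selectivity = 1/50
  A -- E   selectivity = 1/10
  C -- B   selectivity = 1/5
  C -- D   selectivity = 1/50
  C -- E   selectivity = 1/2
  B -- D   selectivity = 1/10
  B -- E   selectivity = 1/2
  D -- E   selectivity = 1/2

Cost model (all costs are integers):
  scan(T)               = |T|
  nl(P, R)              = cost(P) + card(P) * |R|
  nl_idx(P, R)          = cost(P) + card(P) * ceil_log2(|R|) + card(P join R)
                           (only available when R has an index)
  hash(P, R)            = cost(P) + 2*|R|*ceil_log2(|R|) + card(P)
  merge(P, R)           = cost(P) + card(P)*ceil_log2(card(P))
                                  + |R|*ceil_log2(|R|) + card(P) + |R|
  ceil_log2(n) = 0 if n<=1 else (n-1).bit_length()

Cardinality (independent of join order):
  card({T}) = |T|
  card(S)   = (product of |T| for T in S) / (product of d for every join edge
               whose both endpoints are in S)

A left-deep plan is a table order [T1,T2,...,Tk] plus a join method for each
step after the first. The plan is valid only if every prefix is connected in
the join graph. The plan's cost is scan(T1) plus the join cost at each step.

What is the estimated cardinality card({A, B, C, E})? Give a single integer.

1250

Tables in S: A(40), B(500), C(250), E(50)
Edges inside S: A-C(d=10), A-B(d=100), A-E(d=10), C-B(d=5), C-E(d=2), B-E(d=2)
numerator = 40 * 500 * 250 * 50 = 250000000
denominator = 10 * 100 * 10 * 5 * 2 * 2 = 200000
card(S) = 250000000 / 200000 = 1250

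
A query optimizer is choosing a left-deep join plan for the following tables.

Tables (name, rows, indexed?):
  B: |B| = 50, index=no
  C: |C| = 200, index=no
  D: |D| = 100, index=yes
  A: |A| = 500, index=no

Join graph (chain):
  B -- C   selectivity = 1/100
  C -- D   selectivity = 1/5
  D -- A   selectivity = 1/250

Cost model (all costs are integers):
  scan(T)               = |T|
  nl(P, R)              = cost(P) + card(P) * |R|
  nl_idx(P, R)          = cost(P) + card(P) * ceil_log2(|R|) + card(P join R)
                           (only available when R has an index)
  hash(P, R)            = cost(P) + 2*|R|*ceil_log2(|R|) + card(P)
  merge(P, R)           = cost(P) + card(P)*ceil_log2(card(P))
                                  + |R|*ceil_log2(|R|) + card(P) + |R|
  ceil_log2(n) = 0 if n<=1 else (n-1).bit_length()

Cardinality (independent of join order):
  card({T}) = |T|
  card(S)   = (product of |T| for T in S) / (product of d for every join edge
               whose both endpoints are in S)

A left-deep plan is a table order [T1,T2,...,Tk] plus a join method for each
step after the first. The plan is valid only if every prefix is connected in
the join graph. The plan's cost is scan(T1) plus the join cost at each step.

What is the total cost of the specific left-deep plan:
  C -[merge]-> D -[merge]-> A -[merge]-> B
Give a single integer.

step 1: scan C: cost=200, card=200
step 2: join D via merge
    card(P join D) = 200*100/(5) = 4000
    cost = 200 + 200*8 + 100*7 + 200 + 100 = 2800
step 3: join A via merge
    card(P join A) = 4000*500/(250) = 8000
    cost = 2800 + 4000*12 + 500*9 + 4000 + 500 = 59800
step 4: join B via merge
    card(P join B) = 8000*50/(100) = 4000
    cost = 59800 + 8000*13 + 50*6 + 8000 + 50 = 172150

172150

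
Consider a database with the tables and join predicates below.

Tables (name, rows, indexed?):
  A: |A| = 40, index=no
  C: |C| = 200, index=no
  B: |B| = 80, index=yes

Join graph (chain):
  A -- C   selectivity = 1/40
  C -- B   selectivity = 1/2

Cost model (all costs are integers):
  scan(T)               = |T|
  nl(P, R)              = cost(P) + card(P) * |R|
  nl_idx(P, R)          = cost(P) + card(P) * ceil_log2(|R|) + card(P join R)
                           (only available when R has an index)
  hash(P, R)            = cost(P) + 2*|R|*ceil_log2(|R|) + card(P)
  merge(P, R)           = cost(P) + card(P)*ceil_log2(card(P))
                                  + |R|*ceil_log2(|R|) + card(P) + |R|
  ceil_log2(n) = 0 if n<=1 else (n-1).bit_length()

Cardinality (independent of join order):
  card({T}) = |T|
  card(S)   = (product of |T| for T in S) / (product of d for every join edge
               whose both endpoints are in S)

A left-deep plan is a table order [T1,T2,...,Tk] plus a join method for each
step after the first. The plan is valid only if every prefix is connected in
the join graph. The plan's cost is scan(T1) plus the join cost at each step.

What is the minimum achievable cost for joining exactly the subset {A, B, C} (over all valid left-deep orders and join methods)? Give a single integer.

2200

Selinger DP over subsets of {A,B,C}:
  {A}: scan cost=40, card=40
  {C}: scan cost=200, card=200
  {B}: scan cost=80, card=80
  {AC}: card=200; try (A,hash)→880, (C,merge)→2120, (A,merge)→2280, (C,hash)→3280, (C,nl)→8040, (A,nl)→8200; best=880 via (A,hash)
  {BC}: card=8000; try (B,hash)→1520, (C,merge)→2520, (B,merge)→2640, (C,hash)→3360, (B,nl_idx)→9600, (C,nl)→16080 …(+1); best=1520 via (B,hash)
  {ABC}: card=8000; try (B,hash)→2200, (B,merge)→3320, (A,hash)→10000, (B,nl_idx)→10280, (B,nl)→16880, (A,merge)→113800 …(+1); best=2200 via (B,hash)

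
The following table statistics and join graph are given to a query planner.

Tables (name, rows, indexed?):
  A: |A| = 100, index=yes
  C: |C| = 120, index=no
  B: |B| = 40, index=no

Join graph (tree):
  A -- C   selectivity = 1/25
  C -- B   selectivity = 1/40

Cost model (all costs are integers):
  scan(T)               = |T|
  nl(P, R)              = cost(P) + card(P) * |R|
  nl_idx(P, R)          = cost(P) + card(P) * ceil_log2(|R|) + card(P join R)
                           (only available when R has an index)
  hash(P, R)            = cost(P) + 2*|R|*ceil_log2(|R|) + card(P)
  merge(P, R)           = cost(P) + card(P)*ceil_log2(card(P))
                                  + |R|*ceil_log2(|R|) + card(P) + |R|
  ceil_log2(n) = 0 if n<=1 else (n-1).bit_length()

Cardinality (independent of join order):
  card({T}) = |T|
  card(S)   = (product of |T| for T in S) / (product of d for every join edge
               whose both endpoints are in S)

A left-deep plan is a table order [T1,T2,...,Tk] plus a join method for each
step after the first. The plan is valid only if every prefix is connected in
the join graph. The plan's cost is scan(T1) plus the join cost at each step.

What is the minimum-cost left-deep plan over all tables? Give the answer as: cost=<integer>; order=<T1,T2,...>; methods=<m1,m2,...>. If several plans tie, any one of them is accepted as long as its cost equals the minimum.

cost=2040; order=C,B,A; methods=hash,nl_idx

Selinger DP (subsets sized 1..n):
  {A}: scan cost=100, card=100
  {C}: scan cost=120, card=120
  {B}: scan cost=40, card=40
  {AC}: card=480; try (A,nl_idx)→1440, (A,hash)→1640, (C,merge)→1860, (C,hash)→1880, (A,merge)→1880, (C,nl)→12100 …(+1); best=1440 via (A,nl_idx)
  {BC}: card=120; try (B,hash)→720, (C,merge)→1280, (B,merge)→1360, (C,hash)→1760, (C,nl)→4840, (B,nl)→4920; best=720 via (B,hash)
  {ABC}: card=480; try (A,nl_idx)→2040, (A,hash)→2240, (B,hash)→2400, (A,merge)→2480, (B,merge)→6520, (A,nl)→12720 …(+1); best=2040 via (A,nl_idx)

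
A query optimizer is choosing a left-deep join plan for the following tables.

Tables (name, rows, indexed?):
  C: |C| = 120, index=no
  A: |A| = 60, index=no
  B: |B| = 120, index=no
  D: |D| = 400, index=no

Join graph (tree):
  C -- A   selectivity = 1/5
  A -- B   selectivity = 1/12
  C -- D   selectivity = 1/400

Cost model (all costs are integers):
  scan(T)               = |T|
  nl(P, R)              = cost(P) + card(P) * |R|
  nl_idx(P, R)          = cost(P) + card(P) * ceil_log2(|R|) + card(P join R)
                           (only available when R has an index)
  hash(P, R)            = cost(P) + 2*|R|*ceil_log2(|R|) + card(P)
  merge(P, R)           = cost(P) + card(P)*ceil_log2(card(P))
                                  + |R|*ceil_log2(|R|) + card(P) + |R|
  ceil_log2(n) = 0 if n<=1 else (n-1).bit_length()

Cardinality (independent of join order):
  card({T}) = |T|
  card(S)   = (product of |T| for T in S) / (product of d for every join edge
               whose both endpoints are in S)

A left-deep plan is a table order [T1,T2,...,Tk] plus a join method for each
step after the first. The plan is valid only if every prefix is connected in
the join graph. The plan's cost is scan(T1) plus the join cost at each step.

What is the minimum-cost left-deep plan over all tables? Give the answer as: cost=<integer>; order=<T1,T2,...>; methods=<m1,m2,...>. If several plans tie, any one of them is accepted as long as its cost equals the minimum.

cost=6440; order=D,C,A,B; methods=hash,hash,hash

Selinger DP (subsets sized 1..n):
  {C}: scan cost=120, card=120
  {A}: scan cost=60, card=60
  {B}: scan cost=120, card=120
  {D}: scan cost=400, card=400
  {AC}: card=1440; try (A,hash)→960, (C,merge)→1440, (A,merge)→1500, (C,hash)→1800, (C,nl)→7260, (A,nl)→7320; best=960 via (A,hash)
  {CD}: card=120; try (C,hash)→2480, (D,merge)→5080, (C,merge)→5360, (D,hash)→7440, (D,nl)→48120, (C,nl)→48400; best=2480 via (C,hash)
  {AB}: card=600; try (A,hash)→960, (B,merge)→1440, (A,merge)→1500, (B,hash)→1800, (B,nl)→7260, (A,nl)→7320; best=960 via (A,hash)
  {ABC}: card=14400; try (C,hash)→3240, (B,hash)→4080, (C,merge)→8520, (B,merge)→19200, (C,nl)→72960, (B,nl)→173760; best=3240 via (C,hash)
  {ACD}: card=1440; try (A,hash)→3320, (A,merge)→3860, (D,hash)→9600, (A,nl)→9680, (D,merge)→22240, (D,nl)→576960; best=3320 via (A,hash)
  {ABCD}: card=14400; try (B,hash)→6440, (B,merge)→21560, (D,hash)→24840, (B,nl)→176120, (D,merge)→223240, (D,nl)→5763240; best=6440 via (B,hash)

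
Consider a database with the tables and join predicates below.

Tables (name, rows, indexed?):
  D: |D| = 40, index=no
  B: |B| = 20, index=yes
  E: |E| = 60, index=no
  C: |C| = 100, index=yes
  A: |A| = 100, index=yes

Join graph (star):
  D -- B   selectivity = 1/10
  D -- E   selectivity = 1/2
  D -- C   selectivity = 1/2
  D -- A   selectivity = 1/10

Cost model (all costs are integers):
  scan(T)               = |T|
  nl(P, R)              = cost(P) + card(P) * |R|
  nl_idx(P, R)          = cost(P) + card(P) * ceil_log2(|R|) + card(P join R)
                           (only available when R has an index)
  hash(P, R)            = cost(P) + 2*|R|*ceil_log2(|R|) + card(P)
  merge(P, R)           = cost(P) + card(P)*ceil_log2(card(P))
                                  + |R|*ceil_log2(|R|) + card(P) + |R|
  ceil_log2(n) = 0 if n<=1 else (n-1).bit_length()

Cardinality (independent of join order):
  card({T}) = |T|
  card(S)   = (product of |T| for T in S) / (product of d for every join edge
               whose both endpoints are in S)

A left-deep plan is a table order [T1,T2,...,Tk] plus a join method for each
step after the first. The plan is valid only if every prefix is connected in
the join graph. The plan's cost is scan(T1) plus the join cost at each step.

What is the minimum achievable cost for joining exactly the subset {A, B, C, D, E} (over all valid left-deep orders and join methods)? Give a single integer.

28200

Selinger DP over subsets of {A,B,C,D,E}:
  {D}: scan cost=40, card=40
  {B}: scan cost=20, card=20
  {E}: scan cost=60, card=60
  {C}: scan cost=100, card=100
  {A}: scan cost=100, card=100
  {BD}: card=80; try (B,hash)→280, (B,nl_idx)→320, (D,merge)→420, (B,merge)→440, (D,hash)→520, (D,nl)→820 …(+1); best=280 via (B,hash)
  {DE}: card=1200; try (D,hash)→600, (E,merge)→740, (D,merge)→760, (E,hash)→800, (E,nl)→2440, (D,nl)→2460; best=600 via (D,hash)
  {CD}: card=2000; try (D,hash)→680, (C,merge)→1120, (D,merge)→1180, (C,hash)→1480, (C,nl_idx)→2320, (C,nl)→4040 …(+1); best=680 via (D,hash)
  {AD}: card=400; try (D,hash)→680, (A,nl_idx)→720, (A,merge)→1120, (D,merge)→1180, (A,hash)→1480, (A,nl)→4040 …(+1); best=680 via (D,hash)
  {BDE}: card=2400; try (E,hash)→1080, (E,merge)→1340, (B,hash)→2000, (E,nl)→5080, (B,nl_idx)→9000, (B,merge)→15120 …(+1); best=1080 via (E,hash)
  {BCD}: card=4000; try (C,merge)→1720, (C,hash)→1760, (B,hash)→2880, (C,nl_idx)→4840, (C,nl)→8280, (B,nl_idx)→14680 …(+2); best=1720 via (C,merge)
  {ABD}: card=800; try (B,hash)→1280, (A,nl_idx)→1640, (A,merge)→1720, (A,hash)→1760, (B,nl_idx)→3480, (B,merge)→4800 …(+2); best=1280 via (B,hash)
  {CDE}: card=60000; try (C,hash)→3200, (E,hash)→3400, (C,merge)→15800, (E,merge)→25100, (C,nl_idx)→69000, (C,nl)→120600 …(+1); best=3200 via (C,hash)
  {ADE}: card=12000; try (E,hash)→1800, (A,hash)→3200, (E,merge)→5100, (A,merge)→15800, (A,nl_idx)→21000, (E,nl)→24680 …(+1); best=1800 via (E,hash)
  {ACD}: card=20000; try (C,hash)→2480, (A,hash)→4080, (C,merge)→5480, (C,nl_idx)→23480, (A,merge)→25480, (A,nl_idx)→34680 …(+2); best=2480 via (C,hash)
  {BCDE}: card=120000; try (C,hash)→4880, (E,hash)→6440, (C,merge)→33080, (E,merge)→54140, (B,hash)→63400, (C,nl_idx)→137880 …(+5); best=4880 via (C,hash)
  {ABDE}: card=24000; try (E,hash)→2800, (A,hash)→4880, (E,merge)→10500, (B,hash)→14000, (A,merge)→33080, (A,nl_idx)→41880 …(+5); best=2800 via (E,hash)
  {ABCD}: card=40000; try (C,hash)→3480, (A,hash)→7120, (C,merge)→10880, (B,hash)→22680, (C,nl_idx)→46880, (A,merge)→54520 …(+6); best=3480 via (C,hash)
  {ACDE}: card=600000; try (C,hash)→15200, (E,hash)→23200, (A,hash)→64600, (C,merge)→182600, (E,merge)→322900, (C,nl_idx)→685800 …(+5); best=15200 via (C,hash)
  {ABCDE}: card=1200000; try (C,hash)→28200, (E,hash)→44200, (A,hash)→126280, (C,merge)→387600, (B,hash)→615400, (E,merge)→683900 …(+9); best=28200 via (C,hash)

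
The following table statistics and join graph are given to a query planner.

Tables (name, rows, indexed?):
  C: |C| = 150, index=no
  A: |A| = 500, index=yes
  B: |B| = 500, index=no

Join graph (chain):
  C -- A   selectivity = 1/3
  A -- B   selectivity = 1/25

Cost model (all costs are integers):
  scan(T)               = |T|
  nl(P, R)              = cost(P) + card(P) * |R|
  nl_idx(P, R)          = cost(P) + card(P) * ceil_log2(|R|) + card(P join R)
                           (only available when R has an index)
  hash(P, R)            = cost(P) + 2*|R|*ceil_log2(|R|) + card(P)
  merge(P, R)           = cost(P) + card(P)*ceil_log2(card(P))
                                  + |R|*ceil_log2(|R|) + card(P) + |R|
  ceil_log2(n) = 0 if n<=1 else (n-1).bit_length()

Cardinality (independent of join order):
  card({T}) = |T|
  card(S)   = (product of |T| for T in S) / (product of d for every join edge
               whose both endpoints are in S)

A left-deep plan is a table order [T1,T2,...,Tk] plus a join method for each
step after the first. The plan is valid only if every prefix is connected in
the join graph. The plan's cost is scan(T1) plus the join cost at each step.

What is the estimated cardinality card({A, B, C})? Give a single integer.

500000

Tables in S: A(500), B(500), C(150)
Edges inside S: C-A(d=3), A-B(d=25)
numerator = 500 * 500 * 150 = 37500000
denominator = 3 * 25 = 75
card(S) = 37500000 / 75 = 500000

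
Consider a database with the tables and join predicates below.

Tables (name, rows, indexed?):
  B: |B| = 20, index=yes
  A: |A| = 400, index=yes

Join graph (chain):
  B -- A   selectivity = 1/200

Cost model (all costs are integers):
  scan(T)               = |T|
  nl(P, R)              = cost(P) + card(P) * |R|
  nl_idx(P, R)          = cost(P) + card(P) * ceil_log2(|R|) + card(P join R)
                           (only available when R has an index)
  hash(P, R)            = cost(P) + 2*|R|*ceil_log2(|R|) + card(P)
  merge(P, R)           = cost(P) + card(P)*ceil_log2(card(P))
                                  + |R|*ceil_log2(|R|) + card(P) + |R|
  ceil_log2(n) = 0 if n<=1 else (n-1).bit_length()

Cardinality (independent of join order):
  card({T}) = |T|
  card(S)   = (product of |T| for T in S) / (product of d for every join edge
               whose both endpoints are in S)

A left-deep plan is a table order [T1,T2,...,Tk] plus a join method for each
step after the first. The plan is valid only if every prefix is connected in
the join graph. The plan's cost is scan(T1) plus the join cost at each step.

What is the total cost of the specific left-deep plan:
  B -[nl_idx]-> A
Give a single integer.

step 1: scan B: cost=20, card=20
step 2: join A via nl_idx
    card(P join A) = 20*400/(200) = 40
    cost = 20 + 20*9 + 40 = 240

240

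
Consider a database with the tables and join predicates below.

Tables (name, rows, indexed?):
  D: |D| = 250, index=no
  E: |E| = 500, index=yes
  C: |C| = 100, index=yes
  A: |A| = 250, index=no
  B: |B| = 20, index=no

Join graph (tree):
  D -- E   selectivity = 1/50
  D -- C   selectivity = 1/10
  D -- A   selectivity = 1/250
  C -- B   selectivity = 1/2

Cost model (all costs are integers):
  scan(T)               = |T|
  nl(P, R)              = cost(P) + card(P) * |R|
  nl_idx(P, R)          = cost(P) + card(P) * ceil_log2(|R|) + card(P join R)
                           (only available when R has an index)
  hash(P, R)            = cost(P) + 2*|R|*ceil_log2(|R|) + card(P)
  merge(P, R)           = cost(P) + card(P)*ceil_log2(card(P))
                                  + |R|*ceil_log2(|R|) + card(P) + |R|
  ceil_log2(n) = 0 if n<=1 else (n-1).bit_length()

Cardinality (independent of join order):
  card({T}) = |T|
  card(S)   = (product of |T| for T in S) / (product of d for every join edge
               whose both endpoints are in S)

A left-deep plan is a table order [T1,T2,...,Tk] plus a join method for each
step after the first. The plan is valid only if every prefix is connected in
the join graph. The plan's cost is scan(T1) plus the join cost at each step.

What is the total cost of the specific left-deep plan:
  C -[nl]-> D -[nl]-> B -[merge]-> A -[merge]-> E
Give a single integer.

882350

step 1: scan C: cost=100, card=100
step 2: join D via nl
    card(P join D) = 100*250/(10) = 2500
    cost = 100 + 100*250 = 25100
step 3: join B via nl
    card(P join B) = 2500*20/(2) = 25000
    cost = 25100 + 2500*20 = 75100
step 4: join A via merge
    card(P join A) = 25000*250/(250) = 25000
    cost = 75100 + 25000*15 + 250*8 + 25000 + 250 = 477350
step 5: join E via merge
    card(P join E) = 25000*500/(50) = 250000
    cost = 477350 + 25000*15 + 500*9 + 25000 + 500 = 882350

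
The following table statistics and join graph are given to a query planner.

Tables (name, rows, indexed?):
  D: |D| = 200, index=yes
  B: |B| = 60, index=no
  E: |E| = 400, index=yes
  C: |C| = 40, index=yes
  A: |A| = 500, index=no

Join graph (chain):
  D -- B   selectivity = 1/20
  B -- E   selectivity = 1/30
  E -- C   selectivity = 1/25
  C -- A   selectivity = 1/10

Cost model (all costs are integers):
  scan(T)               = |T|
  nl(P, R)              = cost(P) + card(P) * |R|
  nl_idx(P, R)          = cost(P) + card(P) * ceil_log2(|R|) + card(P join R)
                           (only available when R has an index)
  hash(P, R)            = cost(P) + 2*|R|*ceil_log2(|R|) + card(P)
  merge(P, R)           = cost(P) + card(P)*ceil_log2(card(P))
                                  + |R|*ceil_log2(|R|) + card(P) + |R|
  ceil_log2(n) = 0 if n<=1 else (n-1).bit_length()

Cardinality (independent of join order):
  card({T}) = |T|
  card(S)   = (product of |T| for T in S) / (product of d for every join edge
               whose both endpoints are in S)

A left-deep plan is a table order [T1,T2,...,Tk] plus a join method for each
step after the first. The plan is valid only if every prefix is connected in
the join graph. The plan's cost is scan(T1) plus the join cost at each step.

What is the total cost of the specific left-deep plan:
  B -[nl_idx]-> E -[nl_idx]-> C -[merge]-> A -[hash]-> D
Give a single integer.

95040

step 1: scan B: cost=60, card=60
step 2: join E via nl_idx
    card(P join E) = 60*400/(30) = 800
    cost = 60 + 60*9 + 800 = 1400
step 3: join C via nl_idx
    card(P join C) = 800*40/(25) = 1280
    cost = 1400 + 800*6 + 1280 = 7480
step 4: join A via merge
    card(P join A) = 1280*500/(10) = 64000
    cost = 7480 + 1280*11 + 500*9 + 1280 + 500 = 27840
step 5: join D via hash
    card(P join D) = 64000*200/(20) = 640000
    cost = 27840 + 2*200*8 + 64000 = 95040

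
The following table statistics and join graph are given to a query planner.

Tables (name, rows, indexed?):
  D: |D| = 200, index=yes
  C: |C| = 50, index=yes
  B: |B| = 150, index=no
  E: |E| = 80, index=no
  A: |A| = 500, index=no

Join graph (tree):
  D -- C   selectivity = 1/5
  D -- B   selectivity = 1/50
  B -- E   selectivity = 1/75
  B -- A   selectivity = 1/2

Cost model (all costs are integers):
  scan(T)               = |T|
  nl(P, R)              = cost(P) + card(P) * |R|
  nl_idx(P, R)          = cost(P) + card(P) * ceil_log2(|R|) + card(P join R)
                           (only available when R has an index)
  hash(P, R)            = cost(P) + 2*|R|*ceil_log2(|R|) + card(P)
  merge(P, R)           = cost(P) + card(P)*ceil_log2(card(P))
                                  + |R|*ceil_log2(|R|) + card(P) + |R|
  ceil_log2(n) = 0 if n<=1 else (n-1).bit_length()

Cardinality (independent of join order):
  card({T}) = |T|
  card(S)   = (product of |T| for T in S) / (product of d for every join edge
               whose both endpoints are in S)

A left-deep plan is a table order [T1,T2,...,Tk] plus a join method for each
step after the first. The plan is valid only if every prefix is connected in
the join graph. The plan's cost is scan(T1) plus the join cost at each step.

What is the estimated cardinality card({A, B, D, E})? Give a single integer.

Tables in S: A(500), B(150), D(200), E(80)
Edges inside S: D-B(d=50), B-E(d=75), B-A(d=2)
numerator = 500 * 150 * 200 * 80 = 1200000000
denominator = 50 * 75 * 2 = 7500
card(S) = 1200000000 / 7500 = 160000

160000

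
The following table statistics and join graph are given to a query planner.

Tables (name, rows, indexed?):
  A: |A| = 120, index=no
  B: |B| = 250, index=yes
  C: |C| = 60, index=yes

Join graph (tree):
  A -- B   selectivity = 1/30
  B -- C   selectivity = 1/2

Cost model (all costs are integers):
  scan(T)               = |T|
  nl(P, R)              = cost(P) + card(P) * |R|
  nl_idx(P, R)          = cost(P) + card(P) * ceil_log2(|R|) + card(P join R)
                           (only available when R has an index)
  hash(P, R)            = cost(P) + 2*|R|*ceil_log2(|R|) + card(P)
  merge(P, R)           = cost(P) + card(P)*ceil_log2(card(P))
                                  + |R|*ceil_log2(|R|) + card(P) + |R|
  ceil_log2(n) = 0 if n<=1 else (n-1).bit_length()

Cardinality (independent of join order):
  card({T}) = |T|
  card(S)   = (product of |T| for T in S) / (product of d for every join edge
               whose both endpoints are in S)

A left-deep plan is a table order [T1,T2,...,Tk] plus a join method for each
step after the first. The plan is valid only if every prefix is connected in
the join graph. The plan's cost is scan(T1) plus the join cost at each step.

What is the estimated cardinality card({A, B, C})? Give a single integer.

30000

Tables in S: A(120), B(250), C(60)
Edges inside S: A-B(d=30), B-C(d=2)
numerator = 120 * 250 * 60 = 1800000
denominator = 30 * 2 = 60
card(S) = 1800000 / 60 = 30000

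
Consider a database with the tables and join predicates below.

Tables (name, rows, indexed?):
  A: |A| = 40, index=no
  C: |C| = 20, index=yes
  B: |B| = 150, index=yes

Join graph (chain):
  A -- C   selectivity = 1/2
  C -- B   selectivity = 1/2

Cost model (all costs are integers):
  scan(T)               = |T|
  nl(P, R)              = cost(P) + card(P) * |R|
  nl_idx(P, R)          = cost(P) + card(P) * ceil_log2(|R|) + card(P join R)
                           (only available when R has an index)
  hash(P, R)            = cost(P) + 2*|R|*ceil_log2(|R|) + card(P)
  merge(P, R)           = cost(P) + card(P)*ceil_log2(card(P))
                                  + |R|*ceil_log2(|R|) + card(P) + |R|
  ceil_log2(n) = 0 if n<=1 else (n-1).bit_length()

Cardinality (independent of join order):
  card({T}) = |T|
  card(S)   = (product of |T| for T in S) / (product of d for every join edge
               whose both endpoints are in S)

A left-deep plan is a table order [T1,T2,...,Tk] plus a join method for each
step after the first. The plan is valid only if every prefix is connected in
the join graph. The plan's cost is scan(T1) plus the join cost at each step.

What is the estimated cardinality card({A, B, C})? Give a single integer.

30000

Tables in S: A(40), B(150), C(20)
Edges inside S: A-C(d=2), C-B(d=2)
numerator = 40 * 150 * 20 = 120000
denominator = 2 * 2 = 4
card(S) = 120000 / 4 = 30000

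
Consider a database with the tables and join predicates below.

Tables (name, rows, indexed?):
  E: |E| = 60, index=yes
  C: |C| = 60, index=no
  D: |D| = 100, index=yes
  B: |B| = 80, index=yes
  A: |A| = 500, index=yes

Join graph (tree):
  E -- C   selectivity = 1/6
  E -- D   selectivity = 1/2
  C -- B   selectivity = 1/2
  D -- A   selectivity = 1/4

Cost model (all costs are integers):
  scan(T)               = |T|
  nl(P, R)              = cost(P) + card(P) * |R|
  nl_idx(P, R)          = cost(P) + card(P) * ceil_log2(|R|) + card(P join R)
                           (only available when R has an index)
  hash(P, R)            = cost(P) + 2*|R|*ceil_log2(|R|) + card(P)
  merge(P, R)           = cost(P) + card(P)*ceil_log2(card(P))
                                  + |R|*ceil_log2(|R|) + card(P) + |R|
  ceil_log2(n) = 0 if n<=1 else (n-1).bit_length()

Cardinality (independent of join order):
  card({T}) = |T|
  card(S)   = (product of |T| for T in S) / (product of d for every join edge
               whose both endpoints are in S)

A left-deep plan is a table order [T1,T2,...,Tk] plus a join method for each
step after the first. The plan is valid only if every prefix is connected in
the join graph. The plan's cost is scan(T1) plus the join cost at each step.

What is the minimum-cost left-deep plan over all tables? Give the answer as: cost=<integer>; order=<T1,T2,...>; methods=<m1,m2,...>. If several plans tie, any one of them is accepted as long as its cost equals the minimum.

Selinger DP (subsets sized 1..n):
  {E}: scan cost=60, card=60
  {C}: scan cost=60, card=60
  {D}: scan cost=100, card=100
  {B}: scan cost=80, card=80
  {A}: scan cost=500, card=500
  {CE}: card=600; try (E,hash)→840, (C,hash)→840, (E,merge)→900, (C,merge)→900, (E,nl_idx)→1020, (E,nl)→3660 …(+1); best=840 via (E,hash)
  {DE}: card=3000; try (E,hash)→920, (D,merge)→1280, (E,merge)→1320, (D,hash)→1520, (D,nl_idx)→3480, (E,nl_idx)→3700 …(+2); best=920 via (E,hash)
  {BC}: card=2400; try (C,hash)→880, (B,merge)→1120, (C,merge)→1140, (B,hash)→1240, (B,nl_idx)→2880, (B,nl)→4860 …(+1); best=880 via (C,hash)
  {AD}: card=12500; try (D,hash)→2400, (A,merge)→5900, (D,merge)→6300, (A,hash)→9200, (A,nl_idx)→13500, (D,nl_idx)→16500 …(+2); best=2400 via (D,hash)
  {CDE}: card=30000; try (D,hash)→2840, (C,hash)→4640, (D,merge)→8240, (D,nl_idx)→35040, (C,merge)→40340, (D,nl)→60840 …(+1); best=2840 via (D,hash)
  {BCE}: card=24000; try (B,hash)→2560, (E,hash)→4000, (B,merge)→8080, (B,nl_idx)→29040, (E,merge)→32500, (E,nl_idx)→39280 …(+2); best=2560 via (B,hash)
  {ADE}: card=375000; try (A,hash)→12920, (E,hash)→15620, (A,merge)→44920, (E,merge)→190320, (A,nl_idx)→402920, (E,nl_idx)→452400 …(+2); best=12920 via (A,hash)
  {BCDE}: card=1200000; try (D,hash)→27960, (B,hash)→33960, (D,merge)→387360, (B,merge)→483480, (D,nl_idx)→1370560, (B,nl_idx)→1412840 …(+2); best=27960 via (D,hash)
  {ACDE}: card=3750000; try (A,hash)→41840, (C,hash)→388640, (A,merge)→487840, (A,nl_idx)→4022840, (C,merge)→7513340, (A,nl)→15002840 …(+1); best=41840 via (A,hash)
  {ABCDE}: card=150000000; try (A,hash)→1236960, (B,hash)→3792960, (A,merge)→26432960, (B,merge)→86292480, (A,nl_idx)→160827960, (B,nl_idx)→176291840 …(+2); best=1236960 via (A,hash)

cost=1236960; order=C,E,B,D,A; methods=hash,hash,hash,hash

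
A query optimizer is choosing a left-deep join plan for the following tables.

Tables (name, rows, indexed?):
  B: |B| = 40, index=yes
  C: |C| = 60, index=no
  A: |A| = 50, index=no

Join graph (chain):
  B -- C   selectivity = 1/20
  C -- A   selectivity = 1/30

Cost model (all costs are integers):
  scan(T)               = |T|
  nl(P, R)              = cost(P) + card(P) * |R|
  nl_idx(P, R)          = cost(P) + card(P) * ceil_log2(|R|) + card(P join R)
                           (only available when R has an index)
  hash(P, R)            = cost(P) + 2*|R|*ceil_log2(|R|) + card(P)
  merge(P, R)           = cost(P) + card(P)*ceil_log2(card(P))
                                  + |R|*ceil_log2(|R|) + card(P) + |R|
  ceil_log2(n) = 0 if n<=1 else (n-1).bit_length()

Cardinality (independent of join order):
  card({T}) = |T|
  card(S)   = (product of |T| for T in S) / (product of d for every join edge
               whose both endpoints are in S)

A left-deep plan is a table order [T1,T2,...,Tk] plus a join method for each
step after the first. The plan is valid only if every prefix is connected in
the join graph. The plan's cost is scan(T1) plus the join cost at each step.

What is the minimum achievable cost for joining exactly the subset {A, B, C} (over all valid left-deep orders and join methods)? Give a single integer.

Selinger DP over subsets of {A,B,C}:
  {B}: scan cost=40, card=40
  {C}: scan cost=60, card=60
  {A}: scan cost=50, card=50
  {BC}: card=120; try (B,nl_idx)→540, (B,hash)→600, (C,merge)→740, (B,merge)→760, (C,hash)→800, (C,nl)→2440 …(+1); best=540 via (B,nl_idx)
  {AC}: card=100; try (A,hash)→720, (C,hash)→820, (C,merge)→820, (A,merge)→830, (C,nl)→3050, (A,nl)→3060; best=720 via (A,hash)
  {ABC}: card=200; try (A,hash)→1260, (B,hash)→1300, (B,nl_idx)→1520, (B,merge)→1800, (A,merge)→1850, (B,nl)→4720 …(+1); best=1260 via (A,hash)

1260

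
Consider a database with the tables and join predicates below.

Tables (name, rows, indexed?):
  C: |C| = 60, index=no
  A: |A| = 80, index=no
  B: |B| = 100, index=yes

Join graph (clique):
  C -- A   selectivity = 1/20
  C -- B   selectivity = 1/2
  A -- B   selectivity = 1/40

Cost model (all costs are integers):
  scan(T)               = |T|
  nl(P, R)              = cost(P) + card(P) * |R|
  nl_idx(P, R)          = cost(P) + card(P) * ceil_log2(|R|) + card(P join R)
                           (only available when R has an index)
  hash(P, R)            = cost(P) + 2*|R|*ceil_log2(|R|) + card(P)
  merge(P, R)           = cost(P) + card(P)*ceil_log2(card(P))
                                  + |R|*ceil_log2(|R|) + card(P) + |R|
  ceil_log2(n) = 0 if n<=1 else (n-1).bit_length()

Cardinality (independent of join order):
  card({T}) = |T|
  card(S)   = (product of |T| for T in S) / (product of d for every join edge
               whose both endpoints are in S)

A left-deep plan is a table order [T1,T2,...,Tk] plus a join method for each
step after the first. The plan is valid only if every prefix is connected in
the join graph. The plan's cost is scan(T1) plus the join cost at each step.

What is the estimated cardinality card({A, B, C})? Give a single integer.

300

Tables in S: A(80), B(100), C(60)
Edges inside S: C-A(d=20), C-B(d=2), A-B(d=40)
numerator = 80 * 100 * 60 = 480000
denominator = 20 * 2 * 40 = 1600
card(S) = 480000 / 1600 = 300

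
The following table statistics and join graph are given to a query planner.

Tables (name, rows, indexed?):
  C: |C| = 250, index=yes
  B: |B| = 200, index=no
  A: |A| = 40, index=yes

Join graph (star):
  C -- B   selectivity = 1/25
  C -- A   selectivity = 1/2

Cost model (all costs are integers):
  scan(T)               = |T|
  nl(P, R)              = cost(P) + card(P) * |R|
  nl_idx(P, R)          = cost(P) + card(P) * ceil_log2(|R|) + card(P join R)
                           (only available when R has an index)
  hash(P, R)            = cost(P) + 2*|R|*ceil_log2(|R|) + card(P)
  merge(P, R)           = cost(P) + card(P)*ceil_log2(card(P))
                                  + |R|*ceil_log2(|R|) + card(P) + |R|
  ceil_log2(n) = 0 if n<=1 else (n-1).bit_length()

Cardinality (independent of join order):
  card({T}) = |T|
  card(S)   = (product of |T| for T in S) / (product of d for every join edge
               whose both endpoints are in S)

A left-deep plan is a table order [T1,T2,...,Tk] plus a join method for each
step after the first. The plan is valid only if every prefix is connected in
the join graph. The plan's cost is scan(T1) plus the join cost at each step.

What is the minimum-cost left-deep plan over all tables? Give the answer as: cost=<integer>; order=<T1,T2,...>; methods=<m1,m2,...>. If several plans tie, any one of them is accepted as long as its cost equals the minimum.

cost=6180; order=C,B,A; methods=hash,hash

Selinger DP (subsets sized 1..n):
  {C}: scan cost=250, card=250
  {B}: scan cost=200, card=200
  {A}: scan cost=40, card=40
  {BC}: card=2000; try (B,hash)→3700, (C,nl_idx)→3800, (C,merge)→4250, (B,merge)→4300, (C,hash)→4400, (C,nl)→50200 …(+1); best=3700 via (B,hash)
  {AC}: card=5000; try (A,hash)→980, (C,merge)→2570, (A,merge)→2780, (C,hash)→4080, (C,nl_idx)→5360, (A,nl_idx)→6750 …(+2); best=980 via (A,hash)
  {ABC}: card=40000; try (A,hash)→6180, (B,hash)→9180, (A,merge)→27980, (A,nl_idx)→55700, (B,merge)→72780, (A,nl)→83700 …(+1); best=6180 via (A,hash)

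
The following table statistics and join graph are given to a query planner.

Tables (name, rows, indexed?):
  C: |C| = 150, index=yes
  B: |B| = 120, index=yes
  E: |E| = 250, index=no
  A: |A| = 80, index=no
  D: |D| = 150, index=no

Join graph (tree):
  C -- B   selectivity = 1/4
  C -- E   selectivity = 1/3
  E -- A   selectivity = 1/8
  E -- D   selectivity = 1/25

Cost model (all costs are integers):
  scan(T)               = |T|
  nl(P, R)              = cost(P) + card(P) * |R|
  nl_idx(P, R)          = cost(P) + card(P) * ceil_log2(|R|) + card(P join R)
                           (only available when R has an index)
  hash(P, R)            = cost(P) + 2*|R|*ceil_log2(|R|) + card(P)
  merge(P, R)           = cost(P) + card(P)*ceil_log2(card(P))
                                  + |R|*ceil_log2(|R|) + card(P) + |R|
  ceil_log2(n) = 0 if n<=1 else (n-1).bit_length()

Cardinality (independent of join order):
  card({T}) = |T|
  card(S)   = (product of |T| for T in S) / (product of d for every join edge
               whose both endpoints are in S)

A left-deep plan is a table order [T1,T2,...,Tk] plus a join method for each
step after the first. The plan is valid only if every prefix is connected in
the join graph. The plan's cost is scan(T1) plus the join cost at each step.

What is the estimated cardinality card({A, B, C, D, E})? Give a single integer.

22500000

Tables in S: A(80), B(120), C(150), D(150), E(250)
Edges inside S: C-B(d=4), C-E(d=3), E-A(d=8), E-D(d=25)
numerator = 80 * 120 * 150 * 150 * 250 = 54000000000
denominator = 4 * 3 * 8 * 25 = 2400
card(S) = 54000000000 / 2400 = 22500000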